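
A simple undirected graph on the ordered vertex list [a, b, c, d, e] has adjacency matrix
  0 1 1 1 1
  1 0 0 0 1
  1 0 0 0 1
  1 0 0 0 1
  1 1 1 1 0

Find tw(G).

2

A width-2 tree decomposition is:
Bags: B1 = {a, b, e}  B2 = {a, d, e}  B3 = {a, c, e}
Tree: B1–B2, B2–B3
Each bag holds 3 vertices, so the decomposition has width 2, which upper-bounds the treewidth. For the lower bound, the 3 vertices {a, d, e} are pairwise adjacent, and any tree decomposition puts a clique entirely inside one bag — forcing width ≥ 2. The upper and lower bounds meet at 2, so that is the treewidth.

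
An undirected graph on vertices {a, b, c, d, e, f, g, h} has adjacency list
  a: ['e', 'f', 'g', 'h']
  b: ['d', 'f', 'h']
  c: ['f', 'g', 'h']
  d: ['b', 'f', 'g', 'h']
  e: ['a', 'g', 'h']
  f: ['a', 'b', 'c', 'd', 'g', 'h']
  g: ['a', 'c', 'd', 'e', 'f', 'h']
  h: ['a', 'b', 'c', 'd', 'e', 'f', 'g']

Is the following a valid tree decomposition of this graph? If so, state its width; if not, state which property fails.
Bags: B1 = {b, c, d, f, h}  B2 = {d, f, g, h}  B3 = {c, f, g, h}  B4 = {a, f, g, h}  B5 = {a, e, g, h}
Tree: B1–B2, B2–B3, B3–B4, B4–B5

No — bags containing vertex c are not connected in the tree.

A tree decomposition must satisfy three properties: every vertex lies in some bag; for every edge, both endpoints lie together in some bag; and for every vertex, the bags containing it form a connected subtree. Here bags containing vertex c are not connected in the tree, so the decomposition is invalid.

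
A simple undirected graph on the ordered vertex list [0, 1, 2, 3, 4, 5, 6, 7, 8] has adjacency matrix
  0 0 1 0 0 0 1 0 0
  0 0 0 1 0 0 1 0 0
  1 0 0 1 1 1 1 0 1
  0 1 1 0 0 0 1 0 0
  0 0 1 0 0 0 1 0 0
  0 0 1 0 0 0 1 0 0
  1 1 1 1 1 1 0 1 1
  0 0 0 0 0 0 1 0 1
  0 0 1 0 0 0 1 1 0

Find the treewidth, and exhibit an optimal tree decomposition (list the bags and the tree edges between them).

Treewidth 2.
Bags: B1 = {1, 3, 6}  B2 = {2, 3, 6}  B3 = {2, 6, 8}  B4 = {2, 4, 6}  B5 = {2, 5, 6}  B6 = {0, 2, 6}  B7 = {6, 7, 8}
Tree: B1–B2, B2–B3, B2–B4, B4–B5, B4–B6, B3–B7

Each bag holds 3 vertices, so the decomposition has width 2, which upper-bounds the treewidth. For the lower bound, the 3 vertices {1, 3, 6} are pairwise adjacent, and any tree decomposition puts a clique entirely inside one bag — forcing width ≥ 2. Therefore the treewidth is 2.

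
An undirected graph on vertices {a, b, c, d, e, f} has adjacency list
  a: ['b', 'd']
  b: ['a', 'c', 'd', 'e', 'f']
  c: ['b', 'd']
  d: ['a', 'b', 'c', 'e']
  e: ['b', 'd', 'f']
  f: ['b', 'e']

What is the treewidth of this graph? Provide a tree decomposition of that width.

Each bag holds 3 vertices, so the decomposition has width 2, which upper-bounds the treewidth. Conversely, {b, d, e} is a clique of size 3, and the vertices of any clique must share a bag in every tree decomposition; so some bag has ≥ 3 vertices and tw(G) ≥ 2. Therefore the treewidth is 2.

Treewidth 2.
One optimal decomposition is:
Bags: B1 = {b, d, e}  B2 = {b, c, d}  B3 = {a, b, d}  B4 = {b, e, f}
Tree: B1–B2, B1–B3, B1–B4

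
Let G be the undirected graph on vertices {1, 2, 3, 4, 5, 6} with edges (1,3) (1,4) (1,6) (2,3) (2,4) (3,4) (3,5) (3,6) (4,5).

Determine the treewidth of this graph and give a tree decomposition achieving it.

The largest bag has 3 vertices, giving width 2; this decomposition certifies tw(G) ≤ 2. Conversely, {1, 3, 4} is a clique of size 3, and the vertices of any clique must share a bag in every tree decomposition; so some bag has ≥ 3 vertices and tw(G) ≥ 2. The upper and lower bounds meet at 2, so that is the treewidth.

Treewidth 2.
Bags: B1 = {1, 3, 6}  B2 = {1, 3, 4}  B3 = {3, 4, 5}  B4 = {2, 3, 4}
Tree: B1–B2, B2–B3, B3–B4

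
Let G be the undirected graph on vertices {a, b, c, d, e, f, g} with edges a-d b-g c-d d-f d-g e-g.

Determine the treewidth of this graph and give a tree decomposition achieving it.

Each bag holds 2 vertices, so the decomposition has width 1, which upper-bounds the treewidth. G has an edge, so its treewidth is at least 1. The upper and lower bounds meet at 1, so that is the treewidth.

Treewidth 1.
Bags: B1 = {e, g}  B2 = {d, g}  B3 = {b, g}  B4 = {c, d}  B5 = {d, f}  B6 = {a, d}
Tree: B1–B2, B2–B3, B2–B4, B2–B5, B4–B6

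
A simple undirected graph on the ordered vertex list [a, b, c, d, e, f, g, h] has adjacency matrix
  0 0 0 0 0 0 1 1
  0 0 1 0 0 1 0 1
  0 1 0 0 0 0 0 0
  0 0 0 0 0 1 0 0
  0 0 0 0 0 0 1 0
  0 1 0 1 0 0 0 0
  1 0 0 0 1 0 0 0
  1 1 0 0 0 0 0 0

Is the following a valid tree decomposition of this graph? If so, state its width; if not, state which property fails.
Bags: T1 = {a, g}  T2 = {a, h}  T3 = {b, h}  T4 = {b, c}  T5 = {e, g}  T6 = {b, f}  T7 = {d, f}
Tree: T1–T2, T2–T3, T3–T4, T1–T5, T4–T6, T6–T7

Yes; width 1.

Every vertex of G appears in some bag (union = {a, b, c, d, e, f, g, h}); every edge is covered by a bag; and for each vertex v the set of bags containing v is connected in the bag tree. The decomposition is therefore valid. The largest bag has 2 vertices, so the width is 1.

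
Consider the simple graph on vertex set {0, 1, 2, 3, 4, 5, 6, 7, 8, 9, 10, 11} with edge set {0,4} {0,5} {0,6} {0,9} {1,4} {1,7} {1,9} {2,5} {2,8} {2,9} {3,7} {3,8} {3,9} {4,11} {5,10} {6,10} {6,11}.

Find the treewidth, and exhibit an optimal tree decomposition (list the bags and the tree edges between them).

Each bag holds 4 vertices, so the decomposition has width 3, which upper-bounds the treewidth. For the lower bound: the 4 vertex sets {3,7,8}, {1}, {9}, {0,2,4,5} are disjoint, each induces a connected subgraph, and every pair is joined by at least one edge of G. Contracting each set to a single vertex therefore yields K_{4} as a minor, and since treewidth is minor-monotone, tw(G) ≥ tw(K_{4}) = 3. Combining the bounds, tw(G) = 3.

Treewidth 3.
Bags: B1 = {1, 3, 7, 8}  B2 = {1, 3, 8, 9}  B3 = {1, 2, 8, 9}  B4 = {1, 2, 4, 9}  B5 = {0, 2, 4, 9}  B6 = {0, 2, 4, 5}  B7 = {0, 4, 5, 11}  B8 = {0, 5, 6, 11}  B9 = {5, 6, 10, 11}
Tree: B1–B2, B2–B3, B3–B4, B4–B5, B5–B6, B6–B7, B7–B8, B8–B9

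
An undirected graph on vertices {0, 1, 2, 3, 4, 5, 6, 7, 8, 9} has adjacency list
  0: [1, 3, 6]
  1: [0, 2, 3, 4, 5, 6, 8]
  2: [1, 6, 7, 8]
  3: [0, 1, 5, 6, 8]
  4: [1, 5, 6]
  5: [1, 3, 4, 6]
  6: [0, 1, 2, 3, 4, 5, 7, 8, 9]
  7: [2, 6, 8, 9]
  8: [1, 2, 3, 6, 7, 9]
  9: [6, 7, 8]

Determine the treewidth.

3

A width-3 tree decomposition is:
Bags: B1 = {1, 3, 5, 6}  B2 = {0, 1, 3, 6}  B3 = {1, 3, 6, 8}  B4 = {1, 4, 5, 6}  B5 = {1, 2, 6, 8}  B6 = {2, 6, 7, 8}  B7 = {6, 7, 8, 9}
Tree: B1–B2, B1–B3, B1–B4, B3–B5, B5–B6, B6–B7
The largest bag has 4 vertices, giving width 3; this decomposition certifies tw(G) ≤ 3. Conversely, {1, 2, 6, 8} is a clique of size 4, and the vertices of any clique must share a bag in every tree decomposition; so some bag has ≥ 4 vertices and tw(G) ≥ 3. The upper and lower bounds meet at 3, so that is the treewidth.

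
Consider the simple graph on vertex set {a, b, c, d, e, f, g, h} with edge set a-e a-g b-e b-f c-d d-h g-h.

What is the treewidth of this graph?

A width-1 tree decomposition is:
Bags: B1 = {c, d}  B2 = {d, h}  B3 = {g, h}  B4 = {a, g}  B5 = {a, e}  B6 = {b, e}  B7 = {b, f}
Tree: B1–B2, B2–B3, B3–B4, B4–B5, B5–B6, B6–B7
Each bag holds 2 vertices, so the decomposition has width 1, which upper-bounds the treewidth. G has an edge, so its treewidth is at least 1. The upper and lower bounds meet at 1, so that is the treewidth.

1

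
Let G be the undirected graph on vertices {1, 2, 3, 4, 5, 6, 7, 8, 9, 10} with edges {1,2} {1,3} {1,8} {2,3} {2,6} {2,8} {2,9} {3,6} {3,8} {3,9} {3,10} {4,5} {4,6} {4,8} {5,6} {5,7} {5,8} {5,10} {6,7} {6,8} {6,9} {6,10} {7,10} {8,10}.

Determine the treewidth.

A width-3 tree decomposition is:
Bags: B1 = {2, 3, 6, 8}  B2 = {3, 6, 8, 10}  B3 = {2, 3, 6, 9}  B4 = {1, 2, 3, 8}  B5 = {5, 6, 8, 10}  B6 = {4, 5, 6, 8}  B7 = {5, 6, 7, 10}
Tree: B1–B2, B1–B3, B1–B4, B2–B5, B5–B6, B5–B7
The largest bag has 4 vertices, giving width 3; this decomposition certifies tw(G) ≤ 3. Conversely, {1, 2, 3, 8} is a clique of size 4, and the vertices of any clique must share a bag in every tree decomposition; so some bag has ≥ 4 vertices and tw(G) ≥ 3. The upper and lower bounds meet at 3, so that is the treewidth.

3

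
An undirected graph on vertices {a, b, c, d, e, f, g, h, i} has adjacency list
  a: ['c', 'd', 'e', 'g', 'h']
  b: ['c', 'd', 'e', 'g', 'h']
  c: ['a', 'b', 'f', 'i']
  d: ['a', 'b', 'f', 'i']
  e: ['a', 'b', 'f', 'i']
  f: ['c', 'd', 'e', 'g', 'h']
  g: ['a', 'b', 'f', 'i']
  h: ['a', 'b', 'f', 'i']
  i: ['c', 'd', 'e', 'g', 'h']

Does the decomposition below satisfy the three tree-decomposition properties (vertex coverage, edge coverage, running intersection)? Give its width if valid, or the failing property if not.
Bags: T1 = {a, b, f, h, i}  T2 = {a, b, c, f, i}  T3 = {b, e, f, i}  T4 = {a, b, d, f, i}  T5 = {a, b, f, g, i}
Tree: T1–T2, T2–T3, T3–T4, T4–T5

No — edge (a,e) lies in no bag.

A tree decomposition must satisfy three properties: every vertex lies in some bag; for every edge, both endpoints lie together in some bag; and for every vertex, the bags containing it form a connected subtree. Here edge (a,e) lies in no bag, so the decomposition is invalid.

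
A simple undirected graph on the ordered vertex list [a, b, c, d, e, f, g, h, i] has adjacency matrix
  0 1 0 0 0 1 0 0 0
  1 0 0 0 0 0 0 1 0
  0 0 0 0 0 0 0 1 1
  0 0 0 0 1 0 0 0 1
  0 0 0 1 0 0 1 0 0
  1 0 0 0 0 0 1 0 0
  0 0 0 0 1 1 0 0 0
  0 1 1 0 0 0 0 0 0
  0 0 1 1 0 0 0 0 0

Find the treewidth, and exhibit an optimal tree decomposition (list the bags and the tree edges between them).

Treewidth 2.
One such decomposition:
Bags: B1 = {b, c, h}  B2 = {a, b, c}  B3 = {a, c, f}  B4 = {c, f, g}  B5 = {c, e, g}  B6 = {c, d, e}  B7 = {c, d, i}
Tree: B1–B2, B2–B3, B3–B4, B4–B5, B5–B6, B6–B7

Each bag holds 3 vertices, so the decomposition has width 2, which upper-bounds the treewidth. Since c–h–b–a–f–g–e–d–i–c is a cycle in G, G is not acyclic. Forests are exactly the graphs of treewidth ≤ 1, so tw(G) ≥ 2. The upper and lower bounds meet at 2, so that is the treewidth.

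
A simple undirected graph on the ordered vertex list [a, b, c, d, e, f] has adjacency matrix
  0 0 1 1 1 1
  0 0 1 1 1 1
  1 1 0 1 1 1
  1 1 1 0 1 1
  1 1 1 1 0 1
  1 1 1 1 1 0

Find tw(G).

4

A width-4 tree decomposition is:
Bags: B1 = {b, c, d, e, f}  B2 = {a, c, d, e, f}
Tree: B1–B2
Every bag has size at most 5, so the width is 5 − 1 = 4 and tw(G) ≤ 4. Conversely, {a, c, d, e, f} is a clique of size 5, and the vertices of any clique must share a bag in every tree decomposition; so some bag has ≥ 5 vertices and tw(G) ≥ 4. Combining the bounds, tw(G) = 4.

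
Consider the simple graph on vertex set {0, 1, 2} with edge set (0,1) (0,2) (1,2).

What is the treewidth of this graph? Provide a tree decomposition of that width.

A single bag containing all 3 vertices is trivially a valid decomposition of width 2. For the lower bound, the 3 vertices {0, 1, 2} are pairwise adjacent, and any tree decomposition puts a clique entirely inside one bag — forcing width ≥ 2. Hence tw(G) = 2 exactly.

Treewidth 2.
Bags: B1 = {0, 1, 2}
Tree: (single bag)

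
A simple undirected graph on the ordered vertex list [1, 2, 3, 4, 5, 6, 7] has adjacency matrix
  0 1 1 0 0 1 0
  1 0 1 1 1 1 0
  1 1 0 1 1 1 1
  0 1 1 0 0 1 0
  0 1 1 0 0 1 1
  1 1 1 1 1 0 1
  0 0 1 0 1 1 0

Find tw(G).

3

A width-3 tree decomposition is:
Bags: B1 = {3, 5, 6, 7}  B2 = {2, 3, 5, 6}  B3 = {1, 2, 3, 6}  B4 = {2, 3, 4, 6}
Tree: B1–B2, B2–B3, B2–B4
The largest bag has 4 vertices, giving width 3; this decomposition certifies tw(G) ≤ 3. Conversely, {1, 2, 3, 6} is a clique of size 4, and the vertices of any clique must share a bag in every tree decomposition; so some bag has ≥ 4 vertices and tw(G) ≥ 3. Combining the bounds, tw(G) = 3.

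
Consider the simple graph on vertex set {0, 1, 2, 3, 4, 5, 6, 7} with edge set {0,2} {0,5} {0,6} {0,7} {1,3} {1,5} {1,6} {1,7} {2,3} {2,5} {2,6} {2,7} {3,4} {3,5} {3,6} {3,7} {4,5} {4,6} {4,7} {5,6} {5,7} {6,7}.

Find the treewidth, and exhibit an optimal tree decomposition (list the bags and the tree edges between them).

Treewidth 4.
One such decomposition:
Bags: B1 = {3, 4, 5, 6, 7}  B2 = {1, 3, 5, 6, 7}  B3 = {2, 3, 5, 6, 7}  B4 = {0, 2, 5, 6, 7}
Tree: B1–B2, B1–B3, B3–B4

The largest bag has 5 vertices, giving width 4; this decomposition certifies tw(G) ≤ 4. Conversely, {0, 2, 5, 6, 7} is a clique of size 5, and the vertices of any clique must share a bag in every tree decomposition; so some bag has ≥ 5 vertices and tw(G) ≥ 4. Combining the bounds, tw(G) = 4.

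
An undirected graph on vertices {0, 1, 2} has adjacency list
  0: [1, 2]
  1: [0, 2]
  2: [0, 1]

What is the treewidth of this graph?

2

A width-2 tree decomposition is:
Bags: B1 = {0, 1, 2}
Tree: (single bag)
With just one bag of size 3, the width is 3 − 1 = 2, so tw(G) ≤ 2. For the lower bound, the 3 vertices {0, 1, 2} are pairwise adjacent, and any tree decomposition puts a clique entirely inside one bag — forcing width ≥ 2. The upper and lower bounds meet at 2, so that is the treewidth.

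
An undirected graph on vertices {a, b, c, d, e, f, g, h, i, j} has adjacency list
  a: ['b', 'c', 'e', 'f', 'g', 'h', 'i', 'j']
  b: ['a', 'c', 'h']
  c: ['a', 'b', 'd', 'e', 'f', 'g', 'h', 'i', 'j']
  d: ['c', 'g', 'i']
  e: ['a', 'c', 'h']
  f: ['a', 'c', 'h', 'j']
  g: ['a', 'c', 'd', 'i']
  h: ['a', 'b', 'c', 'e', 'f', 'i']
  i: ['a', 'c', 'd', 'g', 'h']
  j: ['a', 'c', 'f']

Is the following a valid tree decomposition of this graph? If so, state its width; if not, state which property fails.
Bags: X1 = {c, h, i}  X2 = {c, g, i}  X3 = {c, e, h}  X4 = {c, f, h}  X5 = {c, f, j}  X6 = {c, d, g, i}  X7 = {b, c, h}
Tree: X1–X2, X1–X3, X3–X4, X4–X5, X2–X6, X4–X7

No — vertex a appears in no bag.

A tree decomposition must satisfy three properties: every vertex lies in some bag; for every edge, both endpoints lie together in some bag; and for every vertex, the bags containing it form a connected subtree. Here vertex a appears in no bag, so the decomposition is invalid.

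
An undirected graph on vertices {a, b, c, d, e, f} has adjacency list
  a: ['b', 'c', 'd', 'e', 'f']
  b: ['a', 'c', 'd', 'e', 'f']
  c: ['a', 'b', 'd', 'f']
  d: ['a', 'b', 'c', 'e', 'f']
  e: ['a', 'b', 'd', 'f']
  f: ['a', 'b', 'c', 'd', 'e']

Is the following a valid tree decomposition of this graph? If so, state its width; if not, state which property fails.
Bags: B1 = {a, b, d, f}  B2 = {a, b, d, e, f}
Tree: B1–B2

No — vertex c appears in no bag.

A tree decomposition must satisfy three properties: every vertex lies in some bag; for every edge, both endpoints lie together in some bag; and for every vertex, the bags containing it form a connected subtree. Here vertex c appears in no bag, so the decomposition is invalid.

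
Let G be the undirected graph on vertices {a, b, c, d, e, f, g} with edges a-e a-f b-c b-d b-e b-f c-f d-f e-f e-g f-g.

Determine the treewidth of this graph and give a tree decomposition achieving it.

Every bag has size at most 3, so the width is 3 − 1 = 2 and tw(G) ≤ 2. Conversely, {e, f, g} is a clique of size 3, and the vertices of any clique must share a bag in every tree decomposition; so some bag has ≥ 3 vertices and tw(G) ≥ 2. Hence tw(G) = 2 exactly.

Treewidth 2.
One optimal decomposition is:
Bags: B1 = {b, e, f}  B2 = {b, c, f}  B3 = {b, d, f}  B4 = {e, f, g}  B5 = {a, e, f}
Tree: B1–B2, B2–B3, B1–B4, B4–B5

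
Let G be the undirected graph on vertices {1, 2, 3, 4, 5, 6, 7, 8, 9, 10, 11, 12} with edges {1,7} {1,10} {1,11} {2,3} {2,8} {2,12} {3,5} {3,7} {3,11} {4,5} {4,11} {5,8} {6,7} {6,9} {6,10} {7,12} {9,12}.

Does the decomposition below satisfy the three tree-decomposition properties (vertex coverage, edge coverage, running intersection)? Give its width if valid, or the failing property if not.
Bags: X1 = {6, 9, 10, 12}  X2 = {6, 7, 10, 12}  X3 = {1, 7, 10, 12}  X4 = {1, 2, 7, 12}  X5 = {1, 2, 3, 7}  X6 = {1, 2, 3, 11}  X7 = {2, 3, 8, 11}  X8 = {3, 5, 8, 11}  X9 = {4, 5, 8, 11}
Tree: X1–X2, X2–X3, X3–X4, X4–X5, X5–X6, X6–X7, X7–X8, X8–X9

Yes; width 3.

Vertex coverage: the bags together contain {1, 2, 3, 4, 5, 6, 7, 8, 9, 10, 11, 12}, the full vertex set. Edge coverage: each edge of G has both endpoints in at least one bag. Running intersection: for every vertex, the bags containing it form a connected subtree. All three properties hold, so this is a valid tree decomposition of width max|bag| − 1 = 3, and hence tw(G) ≤ 3.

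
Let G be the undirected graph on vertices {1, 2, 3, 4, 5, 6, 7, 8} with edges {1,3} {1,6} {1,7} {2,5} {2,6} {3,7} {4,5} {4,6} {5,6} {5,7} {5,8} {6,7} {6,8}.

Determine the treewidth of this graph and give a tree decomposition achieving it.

Treewidth 2.
One optimal decomposition is:
Bags: B1 = {1, 6, 7}  B2 = {5, 6, 7}  B3 = {1, 3, 7}  B4 = {5, 6, 8}  B5 = {4, 5, 6}  B6 = {2, 5, 6}
Tree: B1–B2, B1–B3, B2–B4, B4–B5, B5–B6

Every bag has size at most 3, so the width is 3 − 1 = 2 and tw(G) ≤ 2. For the lower bound, the 3 vertices {1, 3, 7} are pairwise adjacent, and any tree decomposition puts a clique entirely inside one bag — forcing width ≥ 2. Therefore the treewidth is 2.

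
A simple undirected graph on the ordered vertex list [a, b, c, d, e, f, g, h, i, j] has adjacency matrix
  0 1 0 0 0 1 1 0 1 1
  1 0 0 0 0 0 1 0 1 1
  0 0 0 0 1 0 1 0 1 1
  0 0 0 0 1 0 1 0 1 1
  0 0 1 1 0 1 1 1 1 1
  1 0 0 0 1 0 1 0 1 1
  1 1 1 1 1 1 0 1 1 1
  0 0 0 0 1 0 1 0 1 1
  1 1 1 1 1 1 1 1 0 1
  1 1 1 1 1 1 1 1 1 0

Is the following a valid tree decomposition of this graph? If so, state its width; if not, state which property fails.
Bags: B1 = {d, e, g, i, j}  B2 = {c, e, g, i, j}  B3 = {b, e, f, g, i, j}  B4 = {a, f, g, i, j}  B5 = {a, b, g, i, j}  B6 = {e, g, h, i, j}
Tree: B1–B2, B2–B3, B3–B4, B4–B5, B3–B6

No — bags containing vertex b are not connected in the tree.

A tree decomposition must satisfy three properties: every vertex lies in some bag; for every edge, both endpoints lie together in some bag; and for every vertex, the bags containing it form a connected subtree. Here bags containing vertex b are not connected in the tree, so the decomposition is invalid.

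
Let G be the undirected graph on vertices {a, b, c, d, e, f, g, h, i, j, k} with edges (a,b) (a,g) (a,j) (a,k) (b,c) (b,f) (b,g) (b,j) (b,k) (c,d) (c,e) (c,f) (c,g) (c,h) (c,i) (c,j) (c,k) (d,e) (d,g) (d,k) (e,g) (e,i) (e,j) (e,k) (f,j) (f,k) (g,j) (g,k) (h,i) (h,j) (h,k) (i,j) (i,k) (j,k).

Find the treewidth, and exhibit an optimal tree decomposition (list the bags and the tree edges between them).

Treewidth 4.
Bags: B1 = {b, c, g, j, k}  B2 = {c, e, g, j, k}  B3 = {c, d, e, g, k}  B4 = {a, b, g, j, k}  B5 = {c, e, i, j, k}  B6 = {b, c, f, j, k}  B7 = {c, h, i, j, k}
Tree: B1–B2, B2–B3, B1–B4, B2–B5, B1–B6, B5–B7

Each bag holds 5 vertices, so the decomposition has width 4, which upper-bounds the treewidth. On the other hand G contains the 5-clique {c, d, e, g, k}. A clique must lie in a single bag of any decomposition, so no decomposition can have width below 4. Hence tw(G) = 4 exactly.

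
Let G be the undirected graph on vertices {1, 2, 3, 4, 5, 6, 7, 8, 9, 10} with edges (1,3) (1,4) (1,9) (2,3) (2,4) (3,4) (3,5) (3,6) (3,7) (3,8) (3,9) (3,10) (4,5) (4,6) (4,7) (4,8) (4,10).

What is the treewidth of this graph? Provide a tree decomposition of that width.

Treewidth 2.
One optimal decomposition is:
Bags: B1 = {2, 3, 4}  B2 = {1, 3, 4}  B3 = {3, 4, 5}  B4 = {3, 4, 8}  B5 = {1, 3, 9}  B6 = {3, 4, 6}  B7 = {3, 4, 10}  B8 = {3, 4, 7}
Tree: B1–B2, B2–B3, B3–B4, B2–B5, B3–B6, B2–B7, B2–B8

The largest bag has 3 vertices, giving width 2; this decomposition certifies tw(G) ≤ 2. On the other hand G contains the 3-clique {1, 3, 9}. A clique must lie in a single bag of any decomposition, so no decomposition can have width below 2. Therefore the treewidth is 2.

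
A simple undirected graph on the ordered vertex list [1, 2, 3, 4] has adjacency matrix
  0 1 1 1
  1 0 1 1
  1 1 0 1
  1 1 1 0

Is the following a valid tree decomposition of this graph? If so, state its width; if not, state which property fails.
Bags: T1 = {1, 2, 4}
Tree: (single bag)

No — vertex 3 appears in no bag.

A tree decomposition must satisfy three properties: every vertex lies in some bag; for every edge, both endpoints lie together in some bag; and for every vertex, the bags containing it form a connected subtree. Here vertex 3 appears in no bag, so the decomposition is invalid.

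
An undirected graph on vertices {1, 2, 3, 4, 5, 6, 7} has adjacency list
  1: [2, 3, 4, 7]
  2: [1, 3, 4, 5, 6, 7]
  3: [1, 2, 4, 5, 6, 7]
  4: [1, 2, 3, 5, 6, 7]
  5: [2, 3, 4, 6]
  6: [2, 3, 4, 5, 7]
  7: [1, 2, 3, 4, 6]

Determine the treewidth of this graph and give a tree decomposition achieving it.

Every bag has size at most 5, so the width is 5 − 1 = 4 and tw(G) ≤ 4. For the lower bound, the 5 vertices {1, 2, 3, 4, 7} are pairwise adjacent, and any tree decomposition puts a clique entirely inside one bag — forcing width ≥ 4. Combining the bounds, tw(G) = 4.

Treewidth 4.
One such decomposition:
Bags: B1 = {2, 3, 4, 6, 7}  B2 = {2, 3, 4, 5, 6}  B3 = {1, 2, 3, 4, 7}
Tree: B1–B2, B1–B3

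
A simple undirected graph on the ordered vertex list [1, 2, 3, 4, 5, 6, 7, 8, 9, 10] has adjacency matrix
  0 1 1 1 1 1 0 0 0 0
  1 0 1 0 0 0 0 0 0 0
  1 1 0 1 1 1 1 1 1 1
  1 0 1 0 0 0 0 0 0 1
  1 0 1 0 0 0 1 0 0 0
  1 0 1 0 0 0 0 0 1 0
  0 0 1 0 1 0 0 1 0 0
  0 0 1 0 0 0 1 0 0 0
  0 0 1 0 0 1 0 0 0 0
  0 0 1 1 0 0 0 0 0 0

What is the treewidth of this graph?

2

A width-2 tree decomposition is:
Bags: B1 = {1, 3, 4}  B2 = {1, 3, 5}  B3 = {3, 5, 7}  B4 = {1, 2, 3}  B5 = {1, 3, 6}  B6 = {3, 4, 10}  B7 = {3, 6, 9}  B8 = {3, 7, 8}
Tree: B1–B2, B2–B3, B1–B4, B4–B5, B1–B6, B5–B7, B3–B8
Every bag has size at most 3, so the width is 3 − 1 = 2 and tw(G) ≤ 2. Conversely, {1, 2, 3} is a clique of size 3, and the vertices of any clique must share a bag in every tree decomposition; so some bag has ≥ 3 vertices and tw(G) ≥ 2. Therefore the treewidth is 2.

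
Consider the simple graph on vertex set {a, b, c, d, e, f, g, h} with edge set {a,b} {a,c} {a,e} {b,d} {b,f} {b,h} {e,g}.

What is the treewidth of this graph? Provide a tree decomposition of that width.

Treewidth 1.
One optimal decomposition is:
Bags: B1 = {b, d}  B2 = {a, b}  B3 = {a, e}  B4 = {b, h}  B5 = {a, c}  B6 = {e, g}  B7 = {b, f}
Tree: B1–B2, B2–B3, B2–B4, B3–B5, B3–B6, B2–B7

Every bag has size at most 2, so the width is 2 − 1 = 1 and tw(G) ≤ 1. G has an edge, so its treewidth is at least 1. The upper and lower bounds meet at 1, so that is the treewidth.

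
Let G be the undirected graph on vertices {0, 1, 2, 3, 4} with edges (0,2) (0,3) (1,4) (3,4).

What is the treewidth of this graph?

1

A width-1 tree decomposition is:
Bags: B1 = {1, 4}  B2 = {3, 4}  B3 = {0, 3}  B4 = {0, 2}
Tree: B1–B2, B2–B3, B3–B4
The largest bag has 2 vertices, giving width 1; this decomposition certifies tw(G) ≤ 1. G has an edge, so its treewidth is at least 1. The upper and lower bounds meet at 1, so that is the treewidth.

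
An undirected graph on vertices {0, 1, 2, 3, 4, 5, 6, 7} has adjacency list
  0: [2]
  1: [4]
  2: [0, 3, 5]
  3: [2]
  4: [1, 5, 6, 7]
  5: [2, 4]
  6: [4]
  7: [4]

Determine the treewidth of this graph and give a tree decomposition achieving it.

The largest bag has 2 vertices, giving width 1; this decomposition certifies tw(G) ≤ 1. Any graph with an edge has treewidth ≥ 1, and G has the edge 4–5. Hence tw(G) = 1 exactly.

Treewidth 1.
One such decomposition:
Bags: B1 = {4, 5}  B2 = {2, 5}  B3 = {0, 2}  B4 = {4, 6}  B5 = {2, 3}  B6 = {1, 4}  B7 = {4, 7}
Tree: B1–B2, B2–B3, B1–B4, B3–B5, B4–B6, B6–B7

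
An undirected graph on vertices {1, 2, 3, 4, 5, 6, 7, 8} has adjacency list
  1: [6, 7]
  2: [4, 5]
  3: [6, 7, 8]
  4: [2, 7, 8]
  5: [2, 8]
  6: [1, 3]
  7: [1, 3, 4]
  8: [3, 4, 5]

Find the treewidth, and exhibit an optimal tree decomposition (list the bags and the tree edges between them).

The largest bag has 3 vertices, giving width 2; this decomposition certifies tw(G) ≤ 2. The edges 2–5–8–4–2 form a cycle, so G is not a tree and its treewidth is at least 2. Therefore the treewidth is 2.

Treewidth 2.
One optimal decomposition is:
Bags: B1 = {2, 4, 5}  B2 = {4, 5, 8}  B3 = {4, 7, 8}  B4 = {3, 7, 8}  B5 = {1, 3, 7}  B6 = {1, 3, 6}
Tree: B1–B2, B2–B3, B3–B4, B4–B5, B5–B6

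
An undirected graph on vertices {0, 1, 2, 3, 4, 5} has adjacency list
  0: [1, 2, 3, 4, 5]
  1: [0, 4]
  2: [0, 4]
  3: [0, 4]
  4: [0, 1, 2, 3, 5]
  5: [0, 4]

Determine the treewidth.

A width-2 tree decomposition is:
Bags: B1 = {0, 1, 4}  B2 = {0, 3, 4}  B3 = {0, 2, 4}  B4 = {0, 4, 5}
Tree: B1–B2, B2–B3, B3–B4
The largest bag has 3 vertices, giving width 2; this decomposition certifies tw(G) ≤ 2. Conversely, {0, 1, 4} is a clique of size 3, and the vertices of any clique must share a bag in every tree decomposition; so some bag has ≥ 3 vertices and tw(G) ≥ 2. Hence tw(G) = 2 exactly.

2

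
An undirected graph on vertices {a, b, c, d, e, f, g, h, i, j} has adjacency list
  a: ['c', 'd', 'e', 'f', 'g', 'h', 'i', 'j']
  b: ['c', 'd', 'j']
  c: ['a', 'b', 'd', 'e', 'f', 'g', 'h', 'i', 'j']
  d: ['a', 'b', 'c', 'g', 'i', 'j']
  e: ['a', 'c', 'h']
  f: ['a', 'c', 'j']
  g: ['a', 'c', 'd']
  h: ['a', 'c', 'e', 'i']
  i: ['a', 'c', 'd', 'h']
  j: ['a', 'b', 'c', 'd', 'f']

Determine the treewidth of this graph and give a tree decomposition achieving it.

The largest bag has 4 vertices, giving width 3; this decomposition certifies tw(G) ≤ 3. For the lower bound, the 4 vertices {a, c, d, g} are pairwise adjacent, and any tree decomposition puts a clique entirely inside one bag — forcing width ≥ 3. Hence tw(G) = 3 exactly.

Treewidth 3.
One such decomposition:
Bags: B1 = {a, c, h, i}  B2 = {a, c, e, h}  B3 = {a, c, d, i}  B4 = {a, c, d, j}  B5 = {a, c, d, g}  B6 = {a, c, f, j}  B7 = {b, c, d, j}
Tree: B1–B2, B1–B3, B3–B4, B3–B5, B4–B6, B4–B7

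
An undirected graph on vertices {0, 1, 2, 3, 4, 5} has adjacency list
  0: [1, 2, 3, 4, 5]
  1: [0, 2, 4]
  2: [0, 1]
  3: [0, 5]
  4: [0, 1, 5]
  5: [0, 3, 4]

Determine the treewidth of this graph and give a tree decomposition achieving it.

Each bag holds 3 vertices, so the decomposition has width 2, which upper-bounds the treewidth. For the lower bound, the 3 vertices {0, 1, 2} are pairwise adjacent, and any tree decomposition puts a clique entirely inside one bag — forcing width ≥ 2. Combining the bounds, tw(G) = 2.

Treewidth 2.
One such decomposition:
Bags: B1 = {0, 1, 4}  B2 = {0, 1, 2}  B3 = {0, 4, 5}  B4 = {0, 3, 5}
Tree: B1–B2, B1–B3, B3–B4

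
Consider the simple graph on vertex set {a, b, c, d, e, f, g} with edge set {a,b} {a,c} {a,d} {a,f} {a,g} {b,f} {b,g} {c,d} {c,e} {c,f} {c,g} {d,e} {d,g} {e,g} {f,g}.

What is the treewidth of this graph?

3

A width-3 tree decomposition is:
Bags: B1 = {a, c, d, g}  B2 = {a, c, f, g}  B3 = {a, b, f, g}  B4 = {c, d, e, g}
Tree: B1–B2, B2–B3, B1–B4
The largest bag has 4 vertices, giving width 3; this decomposition certifies tw(G) ≤ 3. On the other hand G contains the 4-clique {c, d, e, g}. A clique must lie in a single bag of any decomposition, so no decomposition can have width below 3. The upper and lower bounds meet at 3, so that is the treewidth.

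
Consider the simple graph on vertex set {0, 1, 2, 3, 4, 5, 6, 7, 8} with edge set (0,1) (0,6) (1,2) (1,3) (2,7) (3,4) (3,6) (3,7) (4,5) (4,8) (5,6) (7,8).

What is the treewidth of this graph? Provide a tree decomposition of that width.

Every bag has size at most 4, so the width is 4 − 1 = 3 and tw(G) ≤ 3. For the lower bound: the 4 vertex sets {4,5,8}, {7}, {3}, {0,1,2,6} are disjoint, each induces a connected subgraph, and every pair is joined by at least one edge of G. Contracting each set to a single vertex therefore yields K_{4} as a minor, and since treewidth is minor-monotone, tw(G) ≥ tw(K_{4}) = 3. The upper and lower bounds meet at 3, so that is the treewidth.

Treewidth 3.
One such decomposition:
Bags: B1 = {4, 5, 7, 8}  B2 = {3, 4, 5, 7}  B3 = {3, 5, 6, 7}  B4 = {2, 3, 6, 7}  B5 = {1, 2, 3, 6}  B6 = {0, 1, 2, 6}
Tree: B1–B2, B2–B3, B3–B4, B4–B5, B5–B6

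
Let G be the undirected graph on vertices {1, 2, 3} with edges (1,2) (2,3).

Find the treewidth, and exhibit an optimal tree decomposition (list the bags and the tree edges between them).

Treewidth 1.
Bags: B1 = {2, 3}  B2 = {1, 2}
Tree: B1–B2

Each bag holds 2 vertices, so the decomposition has width 1, which upper-bounds the treewidth. Since G has at least one edge (e.g. 3–2), it is not an edgeless graph, so tw(G) ≥ 1. Therefore the treewidth is 1.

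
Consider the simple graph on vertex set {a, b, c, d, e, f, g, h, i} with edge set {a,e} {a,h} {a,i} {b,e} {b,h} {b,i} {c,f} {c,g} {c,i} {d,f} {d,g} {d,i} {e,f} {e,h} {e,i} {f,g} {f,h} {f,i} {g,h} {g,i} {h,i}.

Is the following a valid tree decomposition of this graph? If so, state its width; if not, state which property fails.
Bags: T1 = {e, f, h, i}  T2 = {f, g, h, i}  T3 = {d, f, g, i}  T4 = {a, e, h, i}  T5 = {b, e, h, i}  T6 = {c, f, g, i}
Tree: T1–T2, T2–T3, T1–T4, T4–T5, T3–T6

Every vertex of G appears in some bag (union = {a, b, c, d, e, f, g, h, i}); every edge is covered by a bag; and for each vertex v the set of bags containing v is connected in the bag tree. The decomposition is therefore valid. The largest bag has 4 vertices, so the width is 3.

Yes; width 3.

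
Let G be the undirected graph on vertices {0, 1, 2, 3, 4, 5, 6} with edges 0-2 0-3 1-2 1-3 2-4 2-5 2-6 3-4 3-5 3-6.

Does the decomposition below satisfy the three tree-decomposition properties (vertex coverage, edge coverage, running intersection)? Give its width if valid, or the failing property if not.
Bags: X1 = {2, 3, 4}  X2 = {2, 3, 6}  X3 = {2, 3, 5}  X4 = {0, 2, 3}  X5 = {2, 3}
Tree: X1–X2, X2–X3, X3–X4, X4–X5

A tree decomposition must satisfy three properties: every vertex lies in some bag; for every edge, both endpoints lie together in some bag; and for every vertex, the bags containing it form a connected subtree. Here vertex 1 appears in no bag, so the decomposition is invalid.

No — vertex 1 appears in no bag.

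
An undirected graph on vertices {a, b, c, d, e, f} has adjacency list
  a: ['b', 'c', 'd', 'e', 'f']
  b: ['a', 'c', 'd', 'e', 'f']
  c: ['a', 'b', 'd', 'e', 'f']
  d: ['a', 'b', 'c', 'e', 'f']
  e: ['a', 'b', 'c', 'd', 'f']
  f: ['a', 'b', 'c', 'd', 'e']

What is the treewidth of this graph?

A width-5 tree decomposition is:
Bags: B1 = {a, b, c, d, e, f}
Tree: (single bag)
With just one bag of size 6, the width is 6 − 1 = 5, so tw(G) ≤ 5. Conversely, {a, b, c, d, e, f} is a clique of size 6, and the vertices of any clique must share a bag in every tree decomposition; so some bag has ≥ 6 vertices and tw(G) ≥ 5. Combining the bounds, tw(G) = 5.

5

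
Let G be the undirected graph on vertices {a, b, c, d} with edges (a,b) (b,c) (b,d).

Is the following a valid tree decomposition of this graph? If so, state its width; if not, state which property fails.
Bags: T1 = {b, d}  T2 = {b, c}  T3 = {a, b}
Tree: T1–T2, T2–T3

Vertex coverage: the bags together contain {a, b, c, d}, the full vertex set. Edge coverage: each edge of G has both endpoints in at least one bag. Running intersection: for every vertex, the bags containing it form a connected subtree. All three properties hold, so this is a valid tree decomposition of width max|bag| − 1 = 1, and hence tw(G) ≤ 1.

Yes; width 1.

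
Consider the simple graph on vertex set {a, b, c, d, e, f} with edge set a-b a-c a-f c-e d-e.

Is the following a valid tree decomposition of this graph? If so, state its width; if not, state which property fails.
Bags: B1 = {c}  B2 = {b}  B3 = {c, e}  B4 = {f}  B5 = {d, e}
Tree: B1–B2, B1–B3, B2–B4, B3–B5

A tree decomposition must satisfy three properties: every vertex lies in some bag; for every edge, both endpoints lie together in some bag; and for every vertex, the bags containing it form a connected subtree. Here vertex a appears in no bag, so the decomposition is invalid.

No — vertex a appears in no bag.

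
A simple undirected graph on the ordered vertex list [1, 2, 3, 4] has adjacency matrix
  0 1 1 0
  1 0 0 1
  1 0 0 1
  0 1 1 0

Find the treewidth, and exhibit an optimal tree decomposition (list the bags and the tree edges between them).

Every bag has size at most 3, so the width is 3 − 1 = 2 and tw(G) ≤ 2. For the lower bound, G contains the cycle 4–3–1–2–4, so G is not a forest; only forests have treewidth ≤ 1, hence tw(G) ≥ 2. Hence tw(G) = 2 exactly.

Treewidth 2.
One optimal decomposition is:
Bags: B1 = {1, 3, 4}  B2 = {1, 2, 4}
Tree: B1–B2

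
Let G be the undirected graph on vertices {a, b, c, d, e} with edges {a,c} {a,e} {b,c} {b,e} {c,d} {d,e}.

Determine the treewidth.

A width-2 tree decomposition is:
Bags: B1 = {a, c, e}  B2 = {b, c, e}  B3 = {c, d, e}
Tree: B1–B2, B2–B3
Every bag has size at most 3, so the width is 3 − 1 = 2 and tw(G) ≤ 2. Since c–a–e–b–c is a cycle in G, G is not acyclic. Forests are exactly the graphs of treewidth ≤ 1, so tw(G) ≥ 2. Hence tw(G) = 2 exactly.

2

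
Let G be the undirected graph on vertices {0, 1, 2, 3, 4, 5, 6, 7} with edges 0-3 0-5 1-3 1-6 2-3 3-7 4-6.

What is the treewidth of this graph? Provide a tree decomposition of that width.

The largest bag has 2 vertices, giving width 1; this decomposition certifies tw(G) ≤ 1. Since G has at least one edge (e.g. 5–0), it is not an edgeless graph, so tw(G) ≥ 1. Combining the bounds, tw(G) = 1.

Treewidth 1.
Bags: B1 = {0, 5}  B2 = {0, 3}  B3 = {3, 7}  B4 = {1, 3}  B5 = {2, 3}  B6 = {1, 6}  B7 = {4, 6}
Tree: B1–B2, B2–B3, B3–B4, B4–B5, B4–B6, B6–B7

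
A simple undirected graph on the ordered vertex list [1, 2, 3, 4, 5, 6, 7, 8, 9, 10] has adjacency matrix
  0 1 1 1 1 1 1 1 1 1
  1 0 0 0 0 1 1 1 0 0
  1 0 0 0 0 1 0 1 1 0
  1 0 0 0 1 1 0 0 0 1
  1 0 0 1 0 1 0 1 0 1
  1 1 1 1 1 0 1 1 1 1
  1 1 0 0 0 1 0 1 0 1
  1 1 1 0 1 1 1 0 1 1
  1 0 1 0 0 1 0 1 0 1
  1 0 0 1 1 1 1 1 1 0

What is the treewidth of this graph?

A width-4 tree decomposition is:
Bags: B1 = {1, 6, 7, 8, 10}  B2 = {1, 5, 6, 8, 10}  B3 = {1, 4, 5, 6, 10}  B4 = {1, 2, 6, 7, 8}  B5 = {1, 6, 8, 9, 10}  B6 = {1, 3, 6, 8, 9}
Tree: B1–B2, B2–B3, B1–B4, B2–B5, B5–B6
Every bag has size at most 5, so the width is 5 − 1 = 4 and tw(G) ≤ 4. Conversely, {1, 6, 8, 9, 10} is a clique of size 5, and the vertices of any clique must share a bag in every tree decomposition; so some bag has ≥ 5 vertices and tw(G) ≥ 4. Therefore the treewidth is 4.

4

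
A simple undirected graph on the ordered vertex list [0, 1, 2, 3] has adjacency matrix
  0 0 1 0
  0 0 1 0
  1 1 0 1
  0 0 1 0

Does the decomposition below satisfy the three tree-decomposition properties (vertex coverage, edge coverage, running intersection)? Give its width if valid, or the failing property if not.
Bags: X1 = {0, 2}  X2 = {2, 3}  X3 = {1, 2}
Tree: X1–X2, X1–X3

Every vertex of G appears in some bag (union = {0, 1, 2, 3}); every edge is covered by a bag; and for each vertex v the set of bags containing v is connected in the bag tree. The decomposition is therefore valid. The largest bag has 2 vertices, so the width is 1.

Yes; width 1.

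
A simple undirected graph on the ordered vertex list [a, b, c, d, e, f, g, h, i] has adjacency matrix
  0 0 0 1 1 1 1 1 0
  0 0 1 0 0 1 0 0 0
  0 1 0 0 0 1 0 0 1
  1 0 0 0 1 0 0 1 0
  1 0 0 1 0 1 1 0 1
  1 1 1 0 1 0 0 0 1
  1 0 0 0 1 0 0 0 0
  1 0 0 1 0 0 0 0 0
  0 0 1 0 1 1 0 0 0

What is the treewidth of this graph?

2

A width-2 tree decomposition is:
Bags: B1 = {a, d, e}  B2 = {a, e, g}  B3 = {a, e, f}  B4 = {a, d, h}  B5 = {e, f, i}  B6 = {c, f, i}  B7 = {b, c, f}
Tree: B1–B2, B1–B3, B1–B4, B3–B5, B5–B6, B6–B7
The largest bag has 3 vertices, giving width 2; this decomposition certifies tw(G) ≤ 2. For the lower bound, the 3 vertices {a, d, e} are pairwise adjacent, and any tree decomposition puts a clique entirely inside one bag — forcing width ≥ 2. Therefore the treewidth is 2.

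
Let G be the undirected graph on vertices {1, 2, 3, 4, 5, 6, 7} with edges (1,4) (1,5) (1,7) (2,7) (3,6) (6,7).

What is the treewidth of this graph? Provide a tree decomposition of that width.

Every bag has size at most 2, so the width is 2 − 1 = 1 and tw(G) ≤ 1. Since G has at least one edge (e.g. 6–7), it is not an edgeless graph, so tw(G) ≥ 1. The upper and lower bounds meet at 1, so that is the treewidth.

Treewidth 1.
Bags: B1 = {6, 7}  B2 = {2, 7}  B3 = {3, 6}  B4 = {1, 7}  B5 = {1, 5}  B6 = {1, 4}
Tree: B1–B2, B1–B3, B1–B4, B4–B5, B5–B6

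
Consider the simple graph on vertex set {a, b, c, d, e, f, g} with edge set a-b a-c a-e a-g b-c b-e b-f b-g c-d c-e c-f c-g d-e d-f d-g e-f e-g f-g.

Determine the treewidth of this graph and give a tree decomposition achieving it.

The largest bag has 5 vertices, giving width 4; this decomposition certifies tw(G) ≤ 4. Conversely, {a, b, c, e, g} is a clique of size 5, and the vertices of any clique must share a bag in every tree decomposition; so some bag has ≥ 5 vertices and tw(G) ≥ 4. Combining the bounds, tw(G) = 4.

Treewidth 4.
One such decomposition:
Bags: B1 = {b, c, e, f, g}  B2 = {c, d, e, f, g}  B3 = {a, b, c, e, g}
Tree: B1–B2, B1–B3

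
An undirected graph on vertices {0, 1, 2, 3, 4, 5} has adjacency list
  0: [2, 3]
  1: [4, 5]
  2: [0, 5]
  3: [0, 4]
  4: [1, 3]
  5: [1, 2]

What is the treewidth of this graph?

A width-2 tree decomposition is:
Bags: B1 = {0, 2, 5}  B2 = {0, 1, 5}  B3 = {0, 1, 4}  B4 = {0, 3, 4}
Tree: B1–B2, B2–B3, B3–B4
Every bag has size at most 3, so the width is 3 − 1 = 2 and tw(G) ≤ 2. Since 0–2–5–1–4–3–0 is a cycle in G, G is not acyclic. Forests are exactly the graphs of treewidth ≤ 1, so tw(G) ≥ 2. Combining the bounds, tw(G) = 2.

2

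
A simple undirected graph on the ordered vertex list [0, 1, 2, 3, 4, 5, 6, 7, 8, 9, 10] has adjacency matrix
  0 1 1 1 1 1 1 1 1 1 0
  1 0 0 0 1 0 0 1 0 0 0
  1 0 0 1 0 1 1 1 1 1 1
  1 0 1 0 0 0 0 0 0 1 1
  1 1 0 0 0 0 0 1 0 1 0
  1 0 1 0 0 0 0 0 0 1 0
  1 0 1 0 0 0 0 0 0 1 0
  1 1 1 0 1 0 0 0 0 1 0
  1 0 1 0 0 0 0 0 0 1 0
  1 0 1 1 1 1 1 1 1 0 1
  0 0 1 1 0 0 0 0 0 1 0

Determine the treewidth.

A width-3 tree decomposition is:
Bags: B1 = {0, 2, 5, 9}  B2 = {0, 2, 6, 9}  B3 = {0, 2, 7, 9}  B4 = {0, 2, 3, 9}  B5 = {0, 2, 8, 9}  B6 = {0, 4, 7, 9}  B7 = {0, 1, 4, 7}  B8 = {2, 3, 9, 10}
Tree: B1–B2, B1–B3, B1–B4, B3–B5, B3–B6, B6–B7, B4–B8
The largest bag has 4 vertices, giving width 3; this decomposition certifies tw(G) ≤ 3. For the lower bound, the 4 vertices {0, 1, 4, 7} are pairwise adjacent, and any tree decomposition puts a clique entirely inside one bag — forcing width ≥ 3. Combining the bounds, tw(G) = 3.

3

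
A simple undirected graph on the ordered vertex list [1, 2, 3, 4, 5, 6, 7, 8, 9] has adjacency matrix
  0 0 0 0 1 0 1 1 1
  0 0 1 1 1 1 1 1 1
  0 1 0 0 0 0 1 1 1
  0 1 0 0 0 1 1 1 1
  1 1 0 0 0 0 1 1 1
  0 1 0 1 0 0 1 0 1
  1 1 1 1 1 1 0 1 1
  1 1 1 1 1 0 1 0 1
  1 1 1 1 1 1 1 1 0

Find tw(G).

4

A width-4 tree decomposition is:
Bags: B1 = {2, 5, 7, 8, 9}  B2 = {2, 4, 7, 8, 9}  B3 = {2, 3, 7, 8, 9}  B4 = {2, 4, 6, 7, 9}  B5 = {1, 5, 7, 8, 9}
Tree: B1–B2, B2–B3, B2–B4, B1–B5
The largest bag has 5 vertices, giving width 4; this decomposition certifies tw(G) ≤ 4. On the other hand G contains the 5-clique {1, 5, 7, 8, 9}. A clique must lie in a single bag of any decomposition, so no decomposition can have width below 4. Hence tw(G) = 4 exactly.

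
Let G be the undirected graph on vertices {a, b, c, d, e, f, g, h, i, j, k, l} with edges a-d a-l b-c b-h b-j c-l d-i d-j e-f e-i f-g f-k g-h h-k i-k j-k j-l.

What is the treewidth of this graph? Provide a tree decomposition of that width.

Treewidth 3.
One such decomposition:
Bags: B1 = {e, f, g, h}  B2 = {e, f, h, k}  B3 = {e, h, i, k}  B4 = {b, h, i, k}  B5 = {b, i, j, k}  B6 = {b, d, i, j}  B7 = {b, c, d, j}  B8 = {c, d, j, l}  B9 = {a, c, d, l}
Tree: B1–B2, B2–B3, B3–B4, B4–B5, B5–B6, B6–B7, B7–B8, B8–B9

Every bag has size at most 4, so the width is 4 − 1 = 3 and tw(G) ≤ 3. For the lower bound: the 4 vertex sets {e,f,g}, {h}, {k}, {b,d,i,j} are disjoint, each induces a connected subgraph, and every pair is joined by at least one edge of G. Contracting each set to a single vertex therefore yields K_{4} as a minor, and since treewidth is minor-monotone, tw(G) ≥ tw(K_{4}) = 3. The upper and lower bounds meet at 3, so that is the treewidth.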